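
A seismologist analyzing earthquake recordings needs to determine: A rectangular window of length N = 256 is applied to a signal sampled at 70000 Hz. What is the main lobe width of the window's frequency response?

For a rectangular window of length N,
the main lobe width in frequency is 2*f_s/N.
= 2*70000/256 = 4375/8 Hz
This determines the minimum frequency separation for resolving two sinusoids.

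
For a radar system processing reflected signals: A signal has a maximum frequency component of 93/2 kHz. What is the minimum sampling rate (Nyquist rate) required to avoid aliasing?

By the Nyquist-Shannon sampling theorem,
the minimum sampling rate (Nyquist rate) must be at least 2 * f_max.
Nyquist rate = 2 * 93/2 kHz = 93 kHz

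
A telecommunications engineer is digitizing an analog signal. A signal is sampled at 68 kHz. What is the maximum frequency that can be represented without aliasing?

The maximum frequency that can be represented without aliasing
is the Nyquist frequency: f_max = f_s / 2 = 68 kHz / 2 = 34 kHz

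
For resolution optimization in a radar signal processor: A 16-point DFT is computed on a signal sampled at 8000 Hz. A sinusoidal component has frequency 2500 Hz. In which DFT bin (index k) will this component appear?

DFT frequency resolution = f_s/N = 8000/16 = 500 Hz
Bin index k = f_signal / resolution = 2500 / 500 = 5
The signal frequency 2500 Hz falls in DFT bin k = 5.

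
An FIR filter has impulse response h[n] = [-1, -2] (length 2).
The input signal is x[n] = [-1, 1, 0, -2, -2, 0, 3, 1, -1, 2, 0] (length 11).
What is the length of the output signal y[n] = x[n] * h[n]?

For linear convolution, the output length is:
len(y) = len(x) + len(h) - 1 = 11 + 2 - 1 = 12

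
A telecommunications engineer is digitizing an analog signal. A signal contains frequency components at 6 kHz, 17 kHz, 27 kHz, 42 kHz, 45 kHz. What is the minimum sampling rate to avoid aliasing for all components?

The highest frequency component is f_max = 45 kHz.
Nyquist rate = 2 * f_max = 2 * 45 kHz = 90 kHz.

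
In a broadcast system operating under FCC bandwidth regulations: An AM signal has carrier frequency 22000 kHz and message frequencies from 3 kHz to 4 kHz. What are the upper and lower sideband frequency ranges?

Upper sideband (USB) = fc + [fm_low, fm_high] = 22000 + [3, 4] = [22003, 22004] kHz
Lower sideband (LSB) = fc - [fm_high, fm_low] = 22000 - [4, 3] = [21996, 21997] kHz
Total occupied spectrum: 21996 kHz to 22004 kHz (plus carrier at 22000 kHz)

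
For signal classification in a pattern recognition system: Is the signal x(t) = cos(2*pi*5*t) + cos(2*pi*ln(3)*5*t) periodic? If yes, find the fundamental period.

f1 = 5 Hz, f2 = 5*ln(3) Hz
Ratio f2/f1 = ln(3), which is irrational.
Since the frequency ratio is irrational, no common period exists.
The signal is not periodic.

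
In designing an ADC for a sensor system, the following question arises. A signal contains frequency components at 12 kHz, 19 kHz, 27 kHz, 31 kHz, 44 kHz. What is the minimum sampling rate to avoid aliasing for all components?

The highest frequency component is f_max = 44 kHz.
Nyquist rate = 2 * f_max = 2 * 44 kHz = 88 kHz.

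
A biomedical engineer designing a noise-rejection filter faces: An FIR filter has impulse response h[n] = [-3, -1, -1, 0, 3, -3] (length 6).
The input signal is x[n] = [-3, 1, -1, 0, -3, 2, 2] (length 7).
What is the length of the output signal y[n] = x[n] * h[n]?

For linear convolution, the output length is:
len(y) = len(x) + len(h) - 1 = 7 + 6 - 1 = 12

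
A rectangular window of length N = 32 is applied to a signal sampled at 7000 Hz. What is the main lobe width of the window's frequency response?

For a rectangular window of length N,
the main lobe width in frequency is 2*f_s/N.
= 2*7000/32 = 875/2 Hz
This determines the minimum frequency separation for resolving two sinusoids.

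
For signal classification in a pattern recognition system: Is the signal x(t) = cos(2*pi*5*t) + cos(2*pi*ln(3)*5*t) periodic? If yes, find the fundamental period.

f1 = 5 Hz, f2 = 5*ln(3) Hz
Ratio f2/f1 = ln(3), which is irrational.
Since the frequency ratio is irrational, no common period exists.
The signal is not periodic.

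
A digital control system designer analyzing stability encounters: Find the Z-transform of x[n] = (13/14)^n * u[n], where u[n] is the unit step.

The Z-transform of a^n * u[n] is z/(z-a) for |z| > |a|.
Here a = 13/14, so X(z) = z/(z - (13/14)) = 14z/(14z - 13)
ROC: |z| > 13/14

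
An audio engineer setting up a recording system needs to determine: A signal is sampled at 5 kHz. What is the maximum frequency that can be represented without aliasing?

The maximum frequency that can be represented without aliasing
is the Nyquist frequency: f_max = f_s / 2 = 5 kHz / 2 = 5/2 kHz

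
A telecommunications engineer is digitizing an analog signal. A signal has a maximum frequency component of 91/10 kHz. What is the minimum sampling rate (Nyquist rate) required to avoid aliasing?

By the Nyquist-Shannon sampling theorem,
the minimum sampling rate (Nyquist rate) must be at least 2 * f_max.
Nyquist rate = 2 * 91/10 kHz = 91/5 kHz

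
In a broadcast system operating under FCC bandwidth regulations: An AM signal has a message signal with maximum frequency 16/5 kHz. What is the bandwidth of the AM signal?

In AM (double-sideband), the bandwidth is twice the message frequency.
BW = 2 * f_m = 2 * 16/5 kHz = 32/5 kHz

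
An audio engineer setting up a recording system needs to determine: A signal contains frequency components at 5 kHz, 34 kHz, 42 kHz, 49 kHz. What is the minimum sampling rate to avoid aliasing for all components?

The highest frequency component is f_max = 49 kHz.
Nyquist rate = 2 * f_max = 2 * 49 kHz = 98 kHz.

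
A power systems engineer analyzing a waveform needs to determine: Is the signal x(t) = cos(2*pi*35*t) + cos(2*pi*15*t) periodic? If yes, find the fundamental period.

f1 = 35 Hz, f2 = 15 Hz
Period T1 = 1/35, T2 = 1/15
Ratio T1/T2 = 15/35, which is rational.
The signal is periodic with fundamental period T = 1/GCD(35,15) = 1/5 s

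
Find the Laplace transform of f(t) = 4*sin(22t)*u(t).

Standard pair: sin(wt)*u(t) <-> w/(s^2+w^2)
With w = 22: L{4*sin(22t)*u(t)} = 88/(s^2+484)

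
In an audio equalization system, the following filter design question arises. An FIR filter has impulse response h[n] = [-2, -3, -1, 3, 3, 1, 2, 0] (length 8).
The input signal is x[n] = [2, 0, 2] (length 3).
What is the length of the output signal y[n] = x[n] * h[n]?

For linear convolution, the output length is:
len(y) = len(x) + len(h) - 1 = 3 + 8 - 1 = 10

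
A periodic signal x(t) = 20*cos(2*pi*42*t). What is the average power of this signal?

Average power of A*cos(wt) is A^2/2.
P = 20^2 / 2 = 400/2 = 200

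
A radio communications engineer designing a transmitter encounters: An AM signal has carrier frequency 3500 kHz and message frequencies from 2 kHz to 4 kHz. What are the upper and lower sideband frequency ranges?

Upper sideband (USB) = fc + [fm_low, fm_high] = 3500 + [2, 4] = [3502, 3504] kHz
Lower sideband (LSB) = fc - [fm_high, fm_low] = 3500 - [4, 2] = [3496, 3498] kHz
Total occupied spectrum: 3496 kHz to 3504 kHz (plus carrier at 3500 kHz)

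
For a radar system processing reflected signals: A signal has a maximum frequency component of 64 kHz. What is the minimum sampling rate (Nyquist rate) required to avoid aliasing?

By the Nyquist-Shannon sampling theorem,
the minimum sampling rate (Nyquist rate) must be at least 2 * f_max.
Nyquist rate = 2 * 64 kHz = 128 kHz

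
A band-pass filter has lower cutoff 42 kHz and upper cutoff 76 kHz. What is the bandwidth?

Bandwidth = f_high - f_low
= 76 kHz - 42 kHz = 34 kHz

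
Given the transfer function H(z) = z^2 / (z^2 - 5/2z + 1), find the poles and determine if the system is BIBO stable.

Poles are roots of the denominator: z^2 - 5/2z + 1 = 0.
Quadratic formula: z = [-(-5/2) +/- sqrt((-5/2)^2 - 4*(1))] / 2
Discriminant = 25/4 - 4 = 9/4; sqrt = 3/2.
z = (5/2 +/- 3/2) / 2 => z = 2 or z = 1/2.
|p1| = 2, |p2| = 1/2.
For BIBO stability, all poles must lie inside the unit circle (|p| < 1).
System is UNSTABLE since at least one |p| >= 1.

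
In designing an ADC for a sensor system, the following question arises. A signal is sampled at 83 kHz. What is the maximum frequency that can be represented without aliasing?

The maximum frequency that can be represented without aliasing
is the Nyquist frequency: f_max = f_s / 2 = 83 kHz / 2 = 83/2 kHz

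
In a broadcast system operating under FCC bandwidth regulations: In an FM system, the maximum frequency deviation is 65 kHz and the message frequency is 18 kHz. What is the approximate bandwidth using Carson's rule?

Carson's rule: BW = 2*(delta_f + f_m)
= 2*(65 + 18) kHz = 166 kHz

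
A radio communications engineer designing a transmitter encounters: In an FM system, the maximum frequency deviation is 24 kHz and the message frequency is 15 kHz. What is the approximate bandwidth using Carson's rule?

Carson's rule: BW = 2*(delta_f + f_m)
= 2*(24 + 15) kHz = 78 kHz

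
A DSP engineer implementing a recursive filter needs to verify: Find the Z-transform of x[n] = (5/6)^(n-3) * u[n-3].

Time-shifting property: if X(z) = Z{x[n]}, then Z{x[n-d]} = z^(-d) * X(z)
X(z) = z/(z - 5/6) for x[n] = (5/6)^n * u[n]
Z{x[n-3]} = z^(-3) * z/(z - 5/6) = z^(-2)/(z - 5/6)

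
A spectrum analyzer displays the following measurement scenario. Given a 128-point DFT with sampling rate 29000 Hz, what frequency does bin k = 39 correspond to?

The frequency of DFT bin k is: f_k = k * f_s / N
f_39 = 39 * 29000 / 128 = 141375/16 Hz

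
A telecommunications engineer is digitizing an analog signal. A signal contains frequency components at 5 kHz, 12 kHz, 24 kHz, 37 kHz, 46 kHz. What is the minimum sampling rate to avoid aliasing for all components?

The highest frequency component is f_max = 46 kHz.
Nyquist rate = 2 * f_max = 2 * 46 kHz = 92 kHz.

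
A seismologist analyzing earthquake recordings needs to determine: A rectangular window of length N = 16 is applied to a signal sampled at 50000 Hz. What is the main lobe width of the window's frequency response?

For a rectangular window of length N,
the main lobe width in frequency is 2*f_s/N.
= 2*50000/16 = 6250 Hz
This determines the minimum frequency separation for resolving two sinusoids.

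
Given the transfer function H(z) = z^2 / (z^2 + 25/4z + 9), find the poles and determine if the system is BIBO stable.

Poles are roots of the denominator: z^2 + 25/4z + 9 = 0.
Quadratic formula: z = [-(25/4) +/- sqrt((25/4)^2 - 4*(9))] / 2
Discriminant = 625/16 - 36 = 49/16; sqrt = 7/4.
z = (-25/4 +/- 7/4) / 2 => z = -9/4 or z = -4.
|p1| = 4, |p2| = 9/4.
For BIBO stability, all poles must lie inside the unit circle (|p| < 1).
System is UNSTABLE since at least one |p| >= 1.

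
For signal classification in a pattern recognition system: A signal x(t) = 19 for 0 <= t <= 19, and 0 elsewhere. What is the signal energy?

Energy = integral of |x(t)|^2 dt over the signal duration
= 19^2 * 19 = 361 * 19 = 6859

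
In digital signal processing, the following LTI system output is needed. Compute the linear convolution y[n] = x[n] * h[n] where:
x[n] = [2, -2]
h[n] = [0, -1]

y[n] = sum_k x[k]*h[n-k]. Output length = len(x) + len(h) - 1 = 2 + 2 - 1 = 3.
y[0] = 2*0 = 0
y[1] = -2*0 + 2*-1 = -2
y[2] = -2*-1 = 2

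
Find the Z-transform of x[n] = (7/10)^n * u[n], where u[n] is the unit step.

The Z-transform of a^n * u[n] is z/(z-a) for |z| > |a|.
Here a = 7/10, so X(z) = z/(z - (7/10)) = 10z/(10z - 7)
ROC: |z| > 7/10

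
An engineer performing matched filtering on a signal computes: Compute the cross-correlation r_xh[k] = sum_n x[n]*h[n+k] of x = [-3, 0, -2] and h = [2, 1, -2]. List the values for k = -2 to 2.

Both sequences indexed from 0 and zero outside their support.
Lags with overlap: k = -2 to 2.
  r_xh[-2] = x[2]*h[0] = -4
  r_xh[-1] = x[1]*h[0] + x[2]*h[1] = -2
  r_xh[0] = x[0]*h[0] + x[1]*h[1] + x[2]*h[2] = -2
  r_xh[1] = x[0]*h[1] + x[1]*h[2] = -3
  r_xh[2] = x[0]*h[2] = 6
r_xh = [-4, -2, -2, -3, 6] (for k = -2, ..., 2)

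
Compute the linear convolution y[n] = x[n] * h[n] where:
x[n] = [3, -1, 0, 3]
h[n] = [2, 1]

y[n] = sum_k x[k]*h[n-k]. Output length = len(x) + len(h) - 1 = 4 + 2 - 1 = 5.
y[0] = 3*2 = 6
y[1] = -1*2 + 3*1 = 1
y[2] = 0*2 + -1*1 = -1
y[3] = 3*2 + 0*1 = 6
y[4] = 3*1 = 3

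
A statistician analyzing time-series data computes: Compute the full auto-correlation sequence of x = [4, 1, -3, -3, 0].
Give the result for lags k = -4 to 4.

r_xx[k] = sum_m x[m]*x[m+k], indexed from 0, for k = -4 to 4:
  r_xx[-4] = x[4]*x[0] = 0
  r_xx[-3] = x[3]*x[0] + x[4]*x[1] = -12
  r_xx[-2] = x[2]*x[0] + x[3]*x[1] + x[4]*x[2] = -15
  r_xx[-1] = x[1]*x[0] + x[2]*x[1] + x[3]*x[2] + x[4]*x[3] = 10
  r_xx[0] = x[0]*x[0] + x[1]*x[1] + x[2]*x[2] + x[3]*x[3] + x[4]*x[4] = 35
  r_xx[1] = x[0]*x[1] + x[1]*x[2] + x[2]*x[3] + x[3]*x[4] = 10
  r_xx[2] = x[0]*x[2] + x[1]*x[3] + x[2]*x[4] = -15
  r_xx[3] = x[0]*x[3] + x[1]*x[4] = -12
  r_xx[4] = x[0]*x[4] = 0
r_xx = [0, -12, -15, 10, 35, 10, -15, -12, 0]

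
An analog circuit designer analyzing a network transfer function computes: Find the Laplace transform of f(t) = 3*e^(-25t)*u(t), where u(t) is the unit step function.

Standard Laplace transform pair:
e^(-at)*u(t) <-> 1/(s+a)
With a = 25: L{3*e^(-25t)*u(t)} = 3/(s+25), ROC: Re(s) > -25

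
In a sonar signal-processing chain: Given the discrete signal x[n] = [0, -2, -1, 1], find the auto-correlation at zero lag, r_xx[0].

The auto-correlation at zero lag r_xx[0] equals the signal energy.
r_xx[0] = sum of x[n]^2 = 0^2 + (-2)^2 + (-1)^2 + 1^2
= 0 + 4 + 1 + 1 = 6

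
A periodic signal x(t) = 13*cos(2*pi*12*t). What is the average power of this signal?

Average power of A*cos(wt) is A^2/2.
P = 13^2 / 2 = 169/2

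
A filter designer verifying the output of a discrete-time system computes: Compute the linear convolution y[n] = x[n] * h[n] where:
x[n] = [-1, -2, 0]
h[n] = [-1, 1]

y[n] = sum_k x[k]*h[n-k]. Output length = len(x) + len(h) - 1 = 3 + 2 - 1 = 4.
y[0] = -1*-1 = 1
y[1] = -2*-1 + -1*1 = 1
y[2] = 0*-1 + -2*1 = -2
y[3] = 0*1 = 0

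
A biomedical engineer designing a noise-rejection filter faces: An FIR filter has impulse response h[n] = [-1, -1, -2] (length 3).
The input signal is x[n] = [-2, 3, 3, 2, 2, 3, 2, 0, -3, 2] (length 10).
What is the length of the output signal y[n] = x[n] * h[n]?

For linear convolution, the output length is:
len(y) = len(x) + len(h) - 1 = 10 + 3 - 1 = 12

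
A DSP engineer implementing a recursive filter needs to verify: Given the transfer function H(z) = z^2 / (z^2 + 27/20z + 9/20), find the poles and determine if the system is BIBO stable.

Poles are roots of the denominator: z^2 + 27/20z + 9/20 = 0.
Quadratic formula: z = [-(27/20) +/- sqrt((27/20)^2 - 4*(9/20))] / 2
Discriminant = 729/400 - 9/5 = 9/400; sqrt = 3/20.
z = (-27/20 +/- 3/20) / 2 => z = -3/5 or z = -3/4.
|p1| = 3/4, |p2| = 3/5.
For BIBO stability, all poles must lie inside the unit circle (|p| < 1).
System is STABLE since both |p| < 1.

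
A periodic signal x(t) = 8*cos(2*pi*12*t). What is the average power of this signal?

Average power of A*cos(wt) is A^2/2.
P = 8^2 / 2 = 64/2 = 32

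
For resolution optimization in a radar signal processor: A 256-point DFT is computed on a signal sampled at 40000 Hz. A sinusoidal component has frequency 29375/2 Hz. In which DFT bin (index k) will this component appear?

DFT frequency resolution = f_s/N = 40000/256 = 625/4 Hz
Bin index k = f_signal / resolution = 29375/2 / 625/4 = 94
The signal frequency 29375/2 Hz falls in DFT bin k = 94.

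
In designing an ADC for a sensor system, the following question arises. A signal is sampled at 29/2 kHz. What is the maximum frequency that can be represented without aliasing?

The maximum frequency that can be represented without aliasing
is the Nyquist frequency: f_max = f_s / 2 = 29/2 kHz / 2 = 29/4 kHz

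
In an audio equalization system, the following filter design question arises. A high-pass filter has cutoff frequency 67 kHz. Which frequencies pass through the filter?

A high-pass filter passes all frequencies above the cutoff frequency 67 kHz and attenuates lower frequencies.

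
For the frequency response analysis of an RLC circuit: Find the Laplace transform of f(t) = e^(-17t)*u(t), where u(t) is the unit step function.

Standard Laplace transform pair:
e^(-at)*u(t) <-> 1/(s+a)
With a = 17: L{e^(-17t)*u(t)} = 1/(s+17), ROC: Re(s) > -17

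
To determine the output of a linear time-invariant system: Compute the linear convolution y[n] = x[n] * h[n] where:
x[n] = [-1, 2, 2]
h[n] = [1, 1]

y[n] = sum_k x[k]*h[n-k]. Output length = len(x) + len(h) - 1 = 3 + 2 - 1 = 4.
y[0] = -1*1 = -1
y[1] = 2*1 + -1*1 = 1
y[2] = 2*1 + 2*1 = 4
y[3] = 2*1 = 2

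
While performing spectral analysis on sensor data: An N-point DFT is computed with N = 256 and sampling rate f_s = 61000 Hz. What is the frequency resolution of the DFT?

DFT frequency resolution = f_s / N
= 61000 / 256 = 7625/32 Hz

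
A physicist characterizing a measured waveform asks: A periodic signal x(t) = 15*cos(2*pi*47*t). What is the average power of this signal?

Average power of A*cos(wt) is A^2/2.
P = 15^2 / 2 = 225/2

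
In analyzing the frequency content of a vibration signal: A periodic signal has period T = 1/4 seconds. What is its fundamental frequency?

The fundamental frequency is the reciprocal of the period.
f = 1/T = 1/(1/4) = 4 Hz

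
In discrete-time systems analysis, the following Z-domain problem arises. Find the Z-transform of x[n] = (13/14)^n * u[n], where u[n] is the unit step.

The Z-transform of a^n * u[n] is z/(z-a) for |z| > |a|.
Here a = 13/14, so X(z) = z/(z - (13/14)) = 14z/(14z - 13)
ROC: |z| > 13/14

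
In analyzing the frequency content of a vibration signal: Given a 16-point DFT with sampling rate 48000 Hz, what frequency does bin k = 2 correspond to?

The frequency of DFT bin k is: f_k = k * f_s / N
f_2 = 2 * 48000 / 16 = 6000 Hz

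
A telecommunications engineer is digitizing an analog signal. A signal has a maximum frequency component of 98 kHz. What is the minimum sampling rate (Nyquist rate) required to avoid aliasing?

By the Nyquist-Shannon sampling theorem,
the minimum sampling rate (Nyquist rate) must be at least 2 * f_max.
Nyquist rate = 2 * 98 kHz = 196 kHz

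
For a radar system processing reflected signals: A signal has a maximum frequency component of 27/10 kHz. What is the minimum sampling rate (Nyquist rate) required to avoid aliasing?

By the Nyquist-Shannon sampling theorem,
the minimum sampling rate (Nyquist rate) must be at least 2 * f_max.
Nyquist rate = 2 * 27/10 kHz = 27/5 kHz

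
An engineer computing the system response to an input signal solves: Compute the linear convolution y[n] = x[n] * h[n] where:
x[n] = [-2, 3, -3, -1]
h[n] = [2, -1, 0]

y[n] = sum_k x[k]*h[n-k]. Output length = len(x) + len(h) - 1 = 4 + 3 - 1 = 6.
y[0] = -2*2 = -4
y[1] = 3*2 + -2*-1 = 8
y[2] = -3*2 + 3*-1 + -2*0 = -9
y[3] = -1*2 + -3*-1 + 3*0 = 1
y[4] = -1*-1 + -3*0 = 1
y[5] = -1*0 = 0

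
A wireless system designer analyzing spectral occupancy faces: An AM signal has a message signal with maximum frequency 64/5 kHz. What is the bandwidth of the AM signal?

In AM (double-sideband), the bandwidth is twice the message frequency.
BW = 2 * f_m = 2 * 64/5 kHz = 128/5 kHz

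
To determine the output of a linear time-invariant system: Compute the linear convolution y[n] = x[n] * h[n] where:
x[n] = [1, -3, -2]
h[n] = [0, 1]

y[n] = sum_k x[k]*h[n-k]. Output length = len(x) + len(h) - 1 = 3 + 2 - 1 = 4.
y[0] = 1*0 = 0
y[1] = -3*0 + 1*1 = 1
y[2] = -2*0 + -3*1 = -3
y[3] = -2*1 = -2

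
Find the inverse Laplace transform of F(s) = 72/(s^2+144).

Standard pair: w/(s^2+w^2) <-> sin(wt)*u(t)
Recognize w^2 = 144, so w = 12; numerator 72 = 6*12.
f(t) = 6*sin(12t)*u(t)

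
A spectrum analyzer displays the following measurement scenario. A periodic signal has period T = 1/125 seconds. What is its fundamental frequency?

The fundamental frequency is the reciprocal of the period.
f = 1/T = 1/(1/125) = 125 Hz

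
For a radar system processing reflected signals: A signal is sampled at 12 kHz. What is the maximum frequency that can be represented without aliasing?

The maximum frequency that can be represented without aliasing
is the Nyquist frequency: f_max = f_s / 2 = 12 kHz / 2 = 6 kHz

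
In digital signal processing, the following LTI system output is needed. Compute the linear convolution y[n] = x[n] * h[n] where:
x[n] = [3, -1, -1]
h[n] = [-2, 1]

y[n] = sum_k x[k]*h[n-k]. Output length = len(x) + len(h) - 1 = 3 + 2 - 1 = 4.
y[0] = 3*-2 = -6
y[1] = -1*-2 + 3*1 = 5
y[2] = -1*-2 + -1*1 = 1
y[3] = -1*1 = -1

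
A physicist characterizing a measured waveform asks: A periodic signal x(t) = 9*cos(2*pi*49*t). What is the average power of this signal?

Average power of A*cos(wt) is A^2/2.
P = 9^2 / 2 = 81/2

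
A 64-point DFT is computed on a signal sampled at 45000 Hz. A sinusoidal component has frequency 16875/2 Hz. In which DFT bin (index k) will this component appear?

DFT frequency resolution = f_s/N = 45000/64 = 5625/8 Hz
Bin index k = f_signal / resolution = 16875/2 / 5625/8 = 12
The signal frequency 16875/2 Hz falls in DFT bin k = 12.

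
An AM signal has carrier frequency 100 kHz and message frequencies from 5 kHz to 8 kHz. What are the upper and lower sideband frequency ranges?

Upper sideband (USB) = fc + [fm_low, fm_high] = 100 + [5, 8] = [105, 108] kHz
Lower sideband (LSB) = fc - [fm_high, fm_low] = 100 - [8, 5] = [92, 95] kHz
Total occupied spectrum: 92 kHz to 108 kHz (plus carrier at 100 kHz)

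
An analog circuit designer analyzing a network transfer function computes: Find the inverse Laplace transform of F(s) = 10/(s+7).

Standard pair: k/(s+a) <-> k*e^(-at)*u(t)
With k=10, a=7: f(t) = 10*e^(-7t)*u(t)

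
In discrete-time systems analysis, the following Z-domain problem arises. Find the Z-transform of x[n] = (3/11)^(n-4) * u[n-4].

Time-shifting property: if X(z) = Z{x[n]}, then Z{x[n-d]} = z^(-d) * X(z)
X(z) = z/(z - 3/11) for x[n] = (3/11)^n * u[n]
Z{x[n-4]} = z^(-4) * z/(z - 3/11) = z^(-3)/(z - 3/11)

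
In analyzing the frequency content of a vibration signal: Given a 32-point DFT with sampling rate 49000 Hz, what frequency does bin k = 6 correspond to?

The frequency of DFT bin k is: f_k = k * f_s / N
f_6 = 6 * 49000 / 32 = 18375/2 Hz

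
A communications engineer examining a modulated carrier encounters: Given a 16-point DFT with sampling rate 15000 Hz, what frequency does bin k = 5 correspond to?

The frequency of DFT bin k is: f_k = k * f_s / N
f_5 = 5 * 15000 / 16 = 9375/2 Hz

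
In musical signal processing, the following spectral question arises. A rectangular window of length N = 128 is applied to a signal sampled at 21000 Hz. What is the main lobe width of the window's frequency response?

For a rectangular window of length N,
the main lobe width in frequency is 2*f_s/N.
= 2*21000/128 = 2625/8 Hz
This determines the minimum frequency separation for resolving two sinusoids.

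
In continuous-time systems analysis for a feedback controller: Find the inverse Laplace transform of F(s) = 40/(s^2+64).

Standard pair: w/(s^2+w^2) <-> sin(wt)*u(t)
Recognize w^2 = 64, so w = 8; numerator 40 = 5*8.
f(t) = 5*sin(8t)*u(t)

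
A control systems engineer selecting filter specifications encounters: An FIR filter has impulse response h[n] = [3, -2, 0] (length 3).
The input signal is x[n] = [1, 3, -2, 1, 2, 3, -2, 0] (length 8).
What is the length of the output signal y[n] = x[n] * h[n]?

For linear convolution, the output length is:
len(y) = len(x) + len(h) - 1 = 8 + 3 - 1 = 10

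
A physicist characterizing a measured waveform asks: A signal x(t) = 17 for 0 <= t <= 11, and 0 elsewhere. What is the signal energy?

Energy = integral of |x(t)|^2 dt over the signal duration
= 17^2 * 11 = 289 * 11 = 3179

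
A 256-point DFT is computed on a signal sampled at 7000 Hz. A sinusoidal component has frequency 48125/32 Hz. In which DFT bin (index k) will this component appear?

DFT frequency resolution = f_s/N = 7000/256 = 875/32 Hz
Bin index k = f_signal / resolution = 48125/32 / 875/32 = 55
The signal frequency 48125/32 Hz falls in DFT bin k = 55.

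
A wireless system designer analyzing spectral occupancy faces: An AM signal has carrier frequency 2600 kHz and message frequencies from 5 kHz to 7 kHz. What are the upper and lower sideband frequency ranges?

Upper sideband (USB) = fc + [fm_low, fm_high] = 2600 + [5, 7] = [2605, 2607] kHz
Lower sideband (LSB) = fc - [fm_high, fm_low] = 2600 - [7, 5] = [2593, 2595] kHz
Total occupied spectrum: 2593 kHz to 2607 kHz (plus carrier at 2600 kHz)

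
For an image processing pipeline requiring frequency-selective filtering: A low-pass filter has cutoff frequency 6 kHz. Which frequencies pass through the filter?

A low-pass filter passes all frequencies below the cutoff frequency 6 kHz and attenuates higher frequencies.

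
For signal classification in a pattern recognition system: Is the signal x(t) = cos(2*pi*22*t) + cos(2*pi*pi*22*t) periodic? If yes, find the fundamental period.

f1 = 22 Hz, f2 = 22*pi Hz
Ratio f2/f1 = pi, which is irrational.
Since the frequency ratio is irrational, no common period exists.
The signal is not periodic.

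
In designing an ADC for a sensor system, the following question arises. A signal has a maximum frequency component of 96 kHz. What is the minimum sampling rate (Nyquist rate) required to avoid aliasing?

By the Nyquist-Shannon sampling theorem,
the minimum sampling rate (Nyquist rate) must be at least 2 * f_max.
Nyquist rate = 2 * 96 kHz = 192 kHz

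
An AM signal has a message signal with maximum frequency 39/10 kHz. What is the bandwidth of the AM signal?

In AM (double-sideband), the bandwidth is twice the message frequency.
BW = 2 * f_m = 2 * 39/10 kHz = 39/5 kHz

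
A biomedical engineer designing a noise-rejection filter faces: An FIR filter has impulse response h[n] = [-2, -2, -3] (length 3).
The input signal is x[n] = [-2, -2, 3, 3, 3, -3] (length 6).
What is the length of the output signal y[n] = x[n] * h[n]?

For linear convolution, the output length is:
len(y) = len(x) + len(h) - 1 = 6 + 3 - 1 = 8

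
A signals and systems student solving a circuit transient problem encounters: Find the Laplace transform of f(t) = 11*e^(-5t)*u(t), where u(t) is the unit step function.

Standard Laplace transform pair:
e^(-at)*u(t) <-> 1/(s+a)
With a = 5: L{11*e^(-5t)*u(t)} = 11/(s+5), ROC: Re(s) > -5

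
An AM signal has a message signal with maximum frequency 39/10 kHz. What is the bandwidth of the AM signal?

In AM (double-sideband), the bandwidth is twice the message frequency.
BW = 2 * f_m = 2 * 39/10 kHz = 39/5 kHz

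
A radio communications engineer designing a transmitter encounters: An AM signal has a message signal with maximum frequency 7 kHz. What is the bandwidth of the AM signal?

In AM (double-sideband), the bandwidth is twice the message frequency.
BW = 2 * f_m = 2 * 7 kHz = 14 kHz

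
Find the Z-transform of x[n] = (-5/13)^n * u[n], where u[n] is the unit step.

The Z-transform of a^n * u[n] is z/(z-a) for |z| > |a|.
Here a = -5/13, so X(z) = z/(z - (-5/13)) = 13z/(13z + 5)
ROC: |z| > 5/13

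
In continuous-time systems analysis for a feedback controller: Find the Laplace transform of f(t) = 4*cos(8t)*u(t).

Standard pair: cos(wt)*u(t) <-> s/(s^2+w^2)
With w = 8: L{4*cos(8t)*u(t)} = 4s/(s^2+64)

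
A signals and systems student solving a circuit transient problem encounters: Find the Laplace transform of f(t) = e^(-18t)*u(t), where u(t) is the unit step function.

Standard Laplace transform pair:
e^(-at)*u(t) <-> 1/(s+a)
With a = 18: L{e^(-18t)*u(t)} = 1/(s+18), ROC: Re(s) > -18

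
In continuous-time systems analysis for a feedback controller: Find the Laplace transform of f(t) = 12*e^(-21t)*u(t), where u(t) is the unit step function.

Standard Laplace transform pair:
e^(-at)*u(t) <-> 1/(s+a)
With a = 21: L{12*e^(-21t)*u(t)} = 12/(s+21), ROC: Re(s) > -21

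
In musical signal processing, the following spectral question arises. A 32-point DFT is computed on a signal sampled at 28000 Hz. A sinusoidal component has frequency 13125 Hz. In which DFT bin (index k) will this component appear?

DFT frequency resolution = f_s/N = 28000/32 = 875 Hz
Bin index k = f_signal / resolution = 13125 / 875 = 15
The signal frequency 13125 Hz falls in DFT bin k = 15.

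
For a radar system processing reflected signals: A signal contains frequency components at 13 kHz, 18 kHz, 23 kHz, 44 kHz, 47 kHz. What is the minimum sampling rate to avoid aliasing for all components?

The highest frequency component is f_max = 47 kHz.
Nyquist rate = 2 * f_max = 2 * 47 kHz = 94 kHz.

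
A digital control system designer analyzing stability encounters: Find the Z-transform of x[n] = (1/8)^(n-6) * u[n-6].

Time-shifting property: if X(z) = Z{x[n]}, then Z{x[n-d]} = z^(-d) * X(z)
X(z) = z/(z - 1/8) for x[n] = (1/8)^n * u[n]
Z{x[n-6]} = z^(-6) * z/(z - 1/8) = z^(-5)/(z - 1/8)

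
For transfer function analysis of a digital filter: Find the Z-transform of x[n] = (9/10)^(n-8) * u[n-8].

Time-shifting property: if X(z) = Z{x[n]}, then Z{x[n-d]} = z^(-d) * X(z)
X(z) = z/(z - 9/10) for x[n] = (9/10)^n * u[n]
Z{x[n-8]} = z^(-8) * z/(z - 9/10) = z^(-7)/(z - 9/10)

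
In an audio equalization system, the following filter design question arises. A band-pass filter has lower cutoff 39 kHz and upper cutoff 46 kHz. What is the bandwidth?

Bandwidth = f_high - f_low
= 46 kHz - 39 kHz = 7 kHz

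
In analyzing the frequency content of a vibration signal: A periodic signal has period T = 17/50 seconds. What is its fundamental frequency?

The fundamental frequency is the reciprocal of the period.
f = 1/T = 1/(17/50) = 50/17 Hz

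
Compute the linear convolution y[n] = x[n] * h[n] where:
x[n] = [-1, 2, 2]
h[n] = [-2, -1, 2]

y[n] = sum_k x[k]*h[n-k]. Output length = len(x) + len(h) - 1 = 3 + 3 - 1 = 5.
y[0] = -1*-2 = 2
y[1] = 2*-2 + -1*-1 = -3
y[2] = 2*-2 + 2*-1 + -1*2 = -8
y[3] = 2*-1 + 2*2 = 2
y[4] = 2*2 = 4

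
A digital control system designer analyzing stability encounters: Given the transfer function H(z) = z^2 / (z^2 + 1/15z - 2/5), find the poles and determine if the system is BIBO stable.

Poles are roots of the denominator: z^2 + 1/15z - 2/5 = 0.
Quadratic formula: z = [-(1/15) +/- sqrt((1/15)^2 - 4*(-2/5))] / 2
Discriminant = 1/225 + 8/5 = 361/225; sqrt = 19/15.
z = (-1/15 +/- 19/15) / 2 => z = 3/5 or z = -2/3.
|p1| = 3/5, |p2| = 2/3.
For BIBO stability, all poles must lie inside the unit circle (|p| < 1).
System is STABLE since both |p| < 1.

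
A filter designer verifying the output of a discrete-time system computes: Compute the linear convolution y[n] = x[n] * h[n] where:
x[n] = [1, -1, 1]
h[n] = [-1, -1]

y[n] = sum_k x[k]*h[n-k]. Output length = len(x) + len(h) - 1 = 3 + 2 - 1 = 4.
y[0] = 1*-1 = -1
y[1] = -1*-1 + 1*-1 = 0
y[2] = 1*-1 + -1*-1 = 0
y[3] = 1*-1 = -1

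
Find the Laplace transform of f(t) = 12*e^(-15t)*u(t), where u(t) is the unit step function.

Standard Laplace transform pair:
e^(-at)*u(t) <-> 1/(s+a)
With a = 15: L{12*e^(-15t)*u(t)} = 12/(s+15), ROC: Re(s) > -15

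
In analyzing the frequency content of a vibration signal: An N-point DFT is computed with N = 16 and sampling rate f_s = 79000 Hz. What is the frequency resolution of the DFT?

DFT frequency resolution = f_s / N
= 79000 / 16 = 9875/2 Hz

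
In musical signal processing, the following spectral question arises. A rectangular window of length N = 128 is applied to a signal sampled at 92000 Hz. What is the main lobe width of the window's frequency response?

For a rectangular window of length N,
the main lobe width in frequency is 2*f_s/N.
= 2*92000/128 = 2875/2 Hz
This determines the minimum frequency separation for resolving two sinusoids.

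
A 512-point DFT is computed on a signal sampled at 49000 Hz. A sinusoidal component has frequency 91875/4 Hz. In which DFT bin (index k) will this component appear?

DFT frequency resolution = f_s/N = 49000/512 = 6125/64 Hz
Bin index k = f_signal / resolution = 91875/4 / 6125/64 = 240
The signal frequency 91875/4 Hz falls in DFT bin k = 240.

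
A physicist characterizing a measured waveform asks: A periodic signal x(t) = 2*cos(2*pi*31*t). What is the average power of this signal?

Average power of A*cos(wt) is A^2/2.
P = 2^2 / 2 = 4/2 = 2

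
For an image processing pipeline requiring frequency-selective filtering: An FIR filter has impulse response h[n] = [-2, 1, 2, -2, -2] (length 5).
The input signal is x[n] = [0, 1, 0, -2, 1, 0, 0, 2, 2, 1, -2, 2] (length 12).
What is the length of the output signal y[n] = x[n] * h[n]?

For linear convolution, the output length is:
len(y) = len(x) + len(h) - 1 = 12 + 5 - 1 = 16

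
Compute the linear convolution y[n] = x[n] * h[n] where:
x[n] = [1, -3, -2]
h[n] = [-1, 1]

y[n] = sum_k x[k]*h[n-k]. Output length = len(x) + len(h) - 1 = 3 + 2 - 1 = 4.
y[0] = 1*-1 = -1
y[1] = -3*-1 + 1*1 = 4
y[2] = -2*-1 + -3*1 = -1
y[3] = -2*1 = -2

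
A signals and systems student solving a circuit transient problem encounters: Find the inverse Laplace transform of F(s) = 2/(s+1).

Standard pair: k/(s+a) <-> k*e^(-at)*u(t)
With k=2, a=1: f(t) = 2*e^(-t)*u(t)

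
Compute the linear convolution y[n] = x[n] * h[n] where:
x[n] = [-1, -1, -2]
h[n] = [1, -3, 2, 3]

y[n] = sum_k x[k]*h[n-k]. Output length = len(x) + len(h) - 1 = 3 + 4 - 1 = 6.
y[0] = -1*1 = -1
y[1] = -1*1 + -1*-3 = 2
y[2] = -2*1 + -1*-3 + -1*2 = -1
y[3] = -2*-3 + -1*2 + -1*3 = 1
y[4] = -2*2 + -1*3 = -7
y[5] = -2*3 = -6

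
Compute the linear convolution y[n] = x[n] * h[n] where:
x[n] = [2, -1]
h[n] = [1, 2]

y[n] = sum_k x[k]*h[n-k]. Output length = len(x) + len(h) - 1 = 2 + 2 - 1 = 3.
y[0] = 2*1 = 2
y[1] = -1*1 + 2*2 = 3
y[2] = -1*2 = -2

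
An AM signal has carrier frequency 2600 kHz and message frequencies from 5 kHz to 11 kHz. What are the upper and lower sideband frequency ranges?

Upper sideband (USB) = fc + [fm_low, fm_high] = 2600 + [5, 11] = [2605, 2611] kHz
Lower sideband (LSB) = fc - [fm_high, fm_low] = 2600 - [11, 5] = [2589, 2595] kHz
Total occupied spectrum: 2589 kHz to 2611 kHz (plus carrier at 2600 kHz)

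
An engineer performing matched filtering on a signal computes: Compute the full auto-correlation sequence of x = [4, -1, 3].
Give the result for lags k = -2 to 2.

r_xx[k] = sum_m x[m]*x[m+k], indexed from 0, for k = -2 to 2:
  r_xx[-2] = x[2]*x[0] = 12
  r_xx[-1] = x[1]*x[0] + x[2]*x[1] = -7
  r_xx[0] = x[0]*x[0] + x[1]*x[1] + x[2]*x[2] = 26
  r_xx[1] = x[0]*x[1] + x[1]*x[2] = -7
  r_xx[2] = x[0]*x[2] = 12
r_xx = [12, -7, 26, -7, 12]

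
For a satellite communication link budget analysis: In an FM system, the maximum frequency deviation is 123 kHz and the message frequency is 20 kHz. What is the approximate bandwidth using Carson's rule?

Carson's rule: BW = 2*(delta_f + f_m)
= 2*(123 + 20) kHz = 286 kHz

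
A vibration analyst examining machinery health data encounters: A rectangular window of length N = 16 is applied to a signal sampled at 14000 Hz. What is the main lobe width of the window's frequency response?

For a rectangular window of length N,
the main lobe width in frequency is 2*f_s/N.
= 2*14000/16 = 1750 Hz
This determines the minimum frequency separation for resolving two sinusoids.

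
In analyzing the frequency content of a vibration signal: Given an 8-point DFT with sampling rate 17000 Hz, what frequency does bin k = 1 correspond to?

The frequency of DFT bin k is: f_k = k * f_s / N
f_1 = 1 * 17000 / 8 = 2125 Hz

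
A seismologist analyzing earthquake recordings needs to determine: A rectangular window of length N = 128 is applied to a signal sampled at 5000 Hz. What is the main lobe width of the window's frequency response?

For a rectangular window of length N,
the main lobe width in frequency is 2*f_s/N.
= 2*5000/128 = 625/8 Hz
This determines the minimum frequency separation for resolving two sinusoids.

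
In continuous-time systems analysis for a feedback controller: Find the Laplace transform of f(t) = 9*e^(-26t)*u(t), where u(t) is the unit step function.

Standard Laplace transform pair:
e^(-at)*u(t) <-> 1/(s+a)
With a = 26: L{9*e^(-26t)*u(t)} = 9/(s+26), ROC: Re(s) > -26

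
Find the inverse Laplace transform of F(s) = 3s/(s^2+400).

Standard pair: s/(s^2+w^2) <-> cos(wt)*u(t)
With k=3, w=20: f(t) = 3*cos(20t)*u(t)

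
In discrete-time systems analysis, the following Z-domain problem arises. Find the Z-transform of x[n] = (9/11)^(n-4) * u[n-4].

Time-shifting property: if X(z) = Z{x[n]}, then Z{x[n-d]} = z^(-d) * X(z)
X(z) = z/(z - 9/11) for x[n] = (9/11)^n * u[n]
Z{x[n-4]} = z^(-4) * z/(z - 9/11) = z^(-3)/(z - 9/11)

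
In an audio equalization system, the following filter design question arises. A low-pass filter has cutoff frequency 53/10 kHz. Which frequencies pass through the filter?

A low-pass filter passes all frequencies below the cutoff frequency 53/10 kHz and attenuates higher frequencies.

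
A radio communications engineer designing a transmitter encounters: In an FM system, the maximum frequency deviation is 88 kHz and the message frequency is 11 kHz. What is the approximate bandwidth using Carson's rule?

Carson's rule: BW = 2*(delta_f + f_m)
= 2*(88 + 11) kHz = 198 kHz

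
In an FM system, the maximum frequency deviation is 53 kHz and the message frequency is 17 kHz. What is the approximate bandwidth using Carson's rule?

Carson's rule: BW = 2*(delta_f + f_m)
= 2*(53 + 17) kHz = 140 kHz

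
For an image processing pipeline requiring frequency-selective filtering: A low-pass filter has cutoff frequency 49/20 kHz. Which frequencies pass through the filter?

A low-pass filter passes all frequencies below the cutoff frequency 49/20 kHz and attenuates higher frequencies.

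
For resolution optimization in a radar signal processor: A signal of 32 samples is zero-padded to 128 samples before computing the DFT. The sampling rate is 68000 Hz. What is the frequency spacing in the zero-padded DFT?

Original DFT: N = 32, resolution = f_s/N = 68000/32 = 2125 Hz
Zero-padded DFT: N = 128, resolution = f_s/N = 68000/128 = 2125/4 Hz
Zero-padding interpolates the spectrum (finer frequency grid)
but does NOT improve the true spectral resolution (ability to resolve close frequencies).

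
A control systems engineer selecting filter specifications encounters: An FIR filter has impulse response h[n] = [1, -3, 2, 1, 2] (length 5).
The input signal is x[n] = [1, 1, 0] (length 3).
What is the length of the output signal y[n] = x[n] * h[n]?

For linear convolution, the output length is:
len(y) = len(x) + len(h) - 1 = 3 + 5 - 1 = 7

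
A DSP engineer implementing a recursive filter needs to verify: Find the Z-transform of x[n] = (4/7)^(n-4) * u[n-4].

Time-shifting property: if X(z) = Z{x[n]}, then Z{x[n-d]} = z^(-d) * X(z)
X(z) = z/(z - 4/7) for x[n] = (4/7)^n * u[n]
Z{x[n-4]} = z^(-4) * z/(z - 4/7) = z^(-3)/(z - 4/7)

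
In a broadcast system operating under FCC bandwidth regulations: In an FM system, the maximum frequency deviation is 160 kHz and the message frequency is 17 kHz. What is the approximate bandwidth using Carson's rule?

Carson's rule: BW = 2*(delta_f + f_m)
= 2*(160 + 17) kHz = 354 kHz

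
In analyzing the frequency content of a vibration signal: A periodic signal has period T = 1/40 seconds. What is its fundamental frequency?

The fundamental frequency is the reciprocal of the period.
f = 1/T = 1/(1/40) = 40 Hz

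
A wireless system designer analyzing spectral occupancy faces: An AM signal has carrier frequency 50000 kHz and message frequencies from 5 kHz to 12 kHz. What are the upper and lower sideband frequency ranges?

Upper sideband (USB) = fc + [fm_low, fm_high] = 50000 + [5, 12] = [50005, 50012] kHz
Lower sideband (LSB) = fc - [fm_high, fm_low] = 50000 - [12, 5] = [49988, 49995] kHz
Total occupied spectrum: 49988 kHz to 50012 kHz (plus carrier at 50000 kHz)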